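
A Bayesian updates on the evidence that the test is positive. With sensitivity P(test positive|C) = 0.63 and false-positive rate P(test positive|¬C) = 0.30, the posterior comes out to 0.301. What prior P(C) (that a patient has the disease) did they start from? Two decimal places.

In odds form, posterior odds = prior odds × likelihood ratio, so prior odds = posterior odds ÷ LR.
Posterior odds = 0.301/(1−0.301) = 0.4306. LR = 0.63/0.30 = 2.1000.
Prior odds = 0.4306/2.1000 = 0.2050, so P(C) = 0.2050/(1+0.2050) ≈ 0.17.

P(C) = 0.17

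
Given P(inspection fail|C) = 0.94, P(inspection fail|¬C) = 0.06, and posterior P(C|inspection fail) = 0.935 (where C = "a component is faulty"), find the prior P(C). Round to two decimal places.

P(C) = 0.48

In odds form, posterior odds = prior odds × likelihood ratio, so prior odds = posterior odds ÷ LR.
Posterior odds = 0.935/(1−0.935) = 14.3846. LR = 0.94/0.06 = 15.6667.
Prior odds = 14.3846/15.6667 = 0.9182, so P(C) = 0.9182/(1+0.9182) ≈ 0.48.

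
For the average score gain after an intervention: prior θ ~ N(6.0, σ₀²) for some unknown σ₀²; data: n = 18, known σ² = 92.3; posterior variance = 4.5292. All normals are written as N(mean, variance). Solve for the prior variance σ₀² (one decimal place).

σ₀² = 38.8

For the Normal–Normal model with known σ², precisions add: τ_n = τ₀ + n/σ².
So 1/σ₀² = 1/4.5292 − 18/92.3 = 0.220790 − 0.195016 = 0.025774.
Hence σ₀² = 1/0.025774 ≈ 38.8.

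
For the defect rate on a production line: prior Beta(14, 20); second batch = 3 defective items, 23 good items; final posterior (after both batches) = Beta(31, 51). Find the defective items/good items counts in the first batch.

Sequential conjugate updates are equivalent to a single update on the pooled data, so total successes = posterior α − prior α and total failures = posterior β − prior β.
Total across both batches: 31−14=17 defective items, 51−20=31 good items.
Subtract the second batch: 17−3=14 defective items and 31−23=8 good items.

14 defective items and 8 good items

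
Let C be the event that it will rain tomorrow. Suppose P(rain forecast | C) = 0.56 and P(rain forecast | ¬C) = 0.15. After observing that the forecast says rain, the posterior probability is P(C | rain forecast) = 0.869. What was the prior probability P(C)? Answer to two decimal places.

In odds form, posterior odds = prior odds × likelihood ratio, so prior odds = posterior odds ÷ LR.
Posterior odds = 0.869/(1−0.869) = 6.6336. LR = 0.56/0.15 = 3.7333.
Prior odds = 6.6336/3.7333 = 1.7769, so P(C) = 1.7769/(1+1.7769) ≈ 0.64.

P(C) = 0.64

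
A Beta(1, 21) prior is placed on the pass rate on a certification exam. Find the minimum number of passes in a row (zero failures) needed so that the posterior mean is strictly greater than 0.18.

k = 4

After k passes and 0 failures the posterior is Beta(1+k, 21), with mean (1+k)/(1+21+k).
Set (1+k)/(22+k) > 0.18 and solve: k > (0.18·22 − 1)/(1 − 0.18) = 3.610.
The smallest integer exceeding 3.610 is 4.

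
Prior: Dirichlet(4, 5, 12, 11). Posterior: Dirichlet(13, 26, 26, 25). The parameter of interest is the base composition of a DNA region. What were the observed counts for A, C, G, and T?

For a Dirichlet(α) prior with multinomial counts c, the posterior is Dirichlet(α + c) componentwise.
Counts are posterior − prior componentwise: 13−4=9, 26−5=21, 26−12=14, 25−11=14.

counts (9, 21, 14, 14)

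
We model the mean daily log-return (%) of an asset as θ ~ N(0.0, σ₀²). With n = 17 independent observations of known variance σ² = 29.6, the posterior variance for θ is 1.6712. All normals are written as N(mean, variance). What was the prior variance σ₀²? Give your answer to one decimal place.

σ₀² = 41.6

Posterior precision equals prior precision plus data precision: 1/σ_n² = 1/σ₀² + n/σ².
So 1/σ₀² = 1/1.6712 − 17/29.6 = 0.598372 − 0.574324 = 0.024048.
Hence σ₀² = 1/0.024048 ≈ 41.6.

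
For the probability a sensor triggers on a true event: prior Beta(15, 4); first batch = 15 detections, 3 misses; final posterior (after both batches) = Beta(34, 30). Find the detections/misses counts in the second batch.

Because Beta–binomial updating is additive in the counts, the combined data contributed (α_post−α_prior, β_post−β_prior) successes and failures.
Total across both batches: 34−15=19 detections, 30−4=26 misses.
Subtract the first batch: 19−15=4 detections and 26−3=23 misses.

4 detections and 23 misses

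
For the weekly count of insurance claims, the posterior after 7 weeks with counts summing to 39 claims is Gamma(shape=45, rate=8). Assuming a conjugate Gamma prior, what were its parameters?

A Gamma(α, β) prior (rate parametrization) on a Poisson rate with n observations summing to S gives posterior Gamma(α+S, β+n).
So α = 45 − 39 = 6 and β = 8 − 7 = 1.

Gamma(shape=6, rate=1)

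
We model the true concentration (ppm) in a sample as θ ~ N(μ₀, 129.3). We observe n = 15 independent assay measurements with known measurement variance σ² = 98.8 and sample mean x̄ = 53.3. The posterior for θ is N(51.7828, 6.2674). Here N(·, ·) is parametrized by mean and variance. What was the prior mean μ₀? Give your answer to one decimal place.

With known observation variance, the Normal–Normal posterior has precision τ_n = τ₀ + n/σ² and mean μ_n = (τ₀μ₀ + (n/σ²)x̄)/τ_n.
Here τ₀ = 1/129.3 = 0.007734 and τ_data = 15/98.8 = 0.151822, so τ_n = 0.159556.
Rearranging for μ₀: μ₀ = (μ_n·τ_n − τ_data·x̄)/τ₀ = (51.7828·0.159556 − 0.151822·53.3) / 0.007734 = 0.170144/0.007734 ≈ 22.0.

μ₀ = 22.0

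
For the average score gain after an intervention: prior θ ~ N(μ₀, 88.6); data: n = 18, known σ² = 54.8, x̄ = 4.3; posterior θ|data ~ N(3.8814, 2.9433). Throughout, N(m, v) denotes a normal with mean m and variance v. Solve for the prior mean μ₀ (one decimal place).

With known observation variance, the Normal–Normal posterior has precision τ_n = τ₀ + n/σ² and mean μ_n = (τ₀μ₀ + (n/σ²)x̄)/τ_n.
Here τ₀ = 1/88.6 = 0.011287 and τ_data = 18/54.8 = 0.328467, so τ_n = 0.339754.
Rearranging for μ₀: μ₀ = (μ_n·τ_n − τ_data·x̄)/τ₀ = (3.8814·0.339754 − 0.328467·4.3) / 0.011287 = -0.093687/0.011287 ≈ -8.3.

μ₀ = -8.3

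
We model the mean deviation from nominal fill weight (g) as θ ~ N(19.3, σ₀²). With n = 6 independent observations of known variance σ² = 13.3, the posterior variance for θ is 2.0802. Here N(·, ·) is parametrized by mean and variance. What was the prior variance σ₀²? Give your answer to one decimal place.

σ₀² = 33.8

For the Normal–Normal model with known σ², precisions add: τ_n = τ₀ + n/σ².
So 1/σ₀² = 1/2.0802 − 6/13.3 = 0.480723 − 0.451128 = 0.029595.
Hence σ₀² = 1/0.029595 ≈ 33.8.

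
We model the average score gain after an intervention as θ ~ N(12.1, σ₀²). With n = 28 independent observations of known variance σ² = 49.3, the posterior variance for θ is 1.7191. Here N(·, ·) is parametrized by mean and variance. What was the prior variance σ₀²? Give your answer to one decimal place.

Posterior precision equals prior precision plus data precision: 1/σ_n² = 1/σ₀² + n/σ².
So 1/σ₀² = 1/1.7191 − 28/49.3 = 0.581700 − 0.567951 = 0.013749.
Hence σ₀² = 1/0.013749 ≈ 72.7.

σ₀² = 72.7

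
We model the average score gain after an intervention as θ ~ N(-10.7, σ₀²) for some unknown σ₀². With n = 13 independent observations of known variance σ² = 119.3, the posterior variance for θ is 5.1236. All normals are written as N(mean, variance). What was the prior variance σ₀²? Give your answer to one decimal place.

For the Normal–Normal model with known σ², precisions add: τ_n = τ₀ + n/σ².
So 1/σ₀² = 1/5.1236 − 13/119.3 = 0.195175 − 0.108969 = 0.086206.
Hence σ₀² = 1/0.086206 ≈ 11.6.

σ₀² = 11.6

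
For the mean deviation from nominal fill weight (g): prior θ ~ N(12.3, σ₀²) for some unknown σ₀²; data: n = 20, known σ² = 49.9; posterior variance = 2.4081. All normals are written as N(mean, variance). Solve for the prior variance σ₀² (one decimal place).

σ₀² = 69.1

Posterior precision equals prior precision plus data precision: 1/σ_n² = 1/σ₀² + n/σ².
So 1/σ₀² = 1/2.4081 − 20/49.9 = 0.415265 − 0.400802 = 0.014463.
Hence σ₀² = 1/0.014463 ≈ 69.1.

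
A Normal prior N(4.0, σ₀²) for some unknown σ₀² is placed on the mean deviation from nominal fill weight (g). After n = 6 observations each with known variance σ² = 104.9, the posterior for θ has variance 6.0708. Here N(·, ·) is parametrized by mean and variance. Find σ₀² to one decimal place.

σ₀² = 9.3

Posterior precision equals prior precision plus data precision: 1/σ_n² = 1/σ₀² + n/σ².
So 1/σ₀² = 1/6.0708 − 6/104.9 = 0.164723 − 0.057197 = 0.107526.
Hence σ₀² = 1/0.107526 ≈ 9.3.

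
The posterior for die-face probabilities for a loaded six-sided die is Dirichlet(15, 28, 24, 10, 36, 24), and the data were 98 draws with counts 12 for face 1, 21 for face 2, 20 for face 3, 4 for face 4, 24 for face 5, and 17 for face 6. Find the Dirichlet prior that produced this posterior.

For a Dirichlet(α) prior with multinomial counts c, the posterior is Dirichlet(α + c) componentwise.
Subtract each count from the matching posterior parameter: 15−12=3, 28−21=7, 24−20=4, 10−4=6, 36−24=12, 24−17=7.

Dirichlet(3, 7, 4, 6, 12, 7)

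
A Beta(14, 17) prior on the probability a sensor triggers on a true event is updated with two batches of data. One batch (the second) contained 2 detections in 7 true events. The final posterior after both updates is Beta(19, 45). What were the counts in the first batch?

Sequential conjugate updates are equivalent to a single update on the pooled data, so total successes = posterior α − prior α and total failures = posterior β − prior β.
Total across both batches: 19−14=5 detections, 45−17=28 misses.
Subtract the second batch: 5−2=3 detections and 28−5=23 misses.

3 detections and 23 misses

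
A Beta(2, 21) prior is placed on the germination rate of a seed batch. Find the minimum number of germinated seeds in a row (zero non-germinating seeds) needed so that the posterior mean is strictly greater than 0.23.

k = 5

After k germinated seeds and 0 non-germinating seeds the posterior is Beta(2+k, 21), with mean (2+k)/(2+21+k).
Set (2+k)/(23+k) > 0.23 and solve: k > (0.23·23 − 2)/(1 − 0.23) = 4.273.
The smallest integer exceeding 4.273 is 5.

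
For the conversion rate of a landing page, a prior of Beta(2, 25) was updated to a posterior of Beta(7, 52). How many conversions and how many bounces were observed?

5 conversions and 27 bounces

Beta is conjugate to the binomial likelihood: posterior = Beta(α+s, β+f).
Match parameters: s=7−2=5, f=52−25=27.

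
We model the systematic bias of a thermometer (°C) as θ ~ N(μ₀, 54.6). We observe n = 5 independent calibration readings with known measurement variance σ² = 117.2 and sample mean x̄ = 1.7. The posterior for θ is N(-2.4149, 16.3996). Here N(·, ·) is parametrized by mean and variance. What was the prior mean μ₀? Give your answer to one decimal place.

μ₀ = -12.0

The posterior mean is a precision-weighted average: μ_n = (τ₀μ₀ + τ_data·x̄)/(τ₀+τ_data), with τ₀=1/σ₀² and τ_data=n/σ².
Here τ₀ = 1/54.6 = 0.018315 and τ_data = 5/117.2 = 0.042662, so τ_n = 0.060977.
Rearranging for μ₀: μ₀ = (μ_n·τ_n − τ_data·x̄)/τ₀ = (-2.4149·0.060977 − 0.042662·1.7) / 0.018315 = -0.219779/0.018315 ≈ -12.0.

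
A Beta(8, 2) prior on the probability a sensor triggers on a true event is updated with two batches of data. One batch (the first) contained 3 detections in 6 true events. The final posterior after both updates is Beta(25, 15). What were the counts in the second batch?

14 detections and 10 misses

Sequential conjugate updates are equivalent to a single update on the pooled data, so total successes = posterior α − prior α and total failures = posterior β − prior β.
Total across both batches: 25−8=17 detections, 15−2=13 misses.
Subtract the first batch: 17−3=14 detections and 13−3=10 misses.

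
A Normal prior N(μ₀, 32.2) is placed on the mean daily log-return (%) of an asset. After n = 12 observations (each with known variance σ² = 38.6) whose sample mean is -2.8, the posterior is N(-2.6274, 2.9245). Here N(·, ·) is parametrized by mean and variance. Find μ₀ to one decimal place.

μ₀ = -0.9

The posterior mean is a precision-weighted average: μ_n = (τ₀μ₀ + τ_data·x̄)/(τ₀+τ_data), with τ₀=1/σ₀² and τ_data=n/σ².
Here τ₀ = 1/32.2 = 0.031056 and τ_data = 12/38.6 = 0.310881, so τ_n = 0.341937.
Rearranging for μ₀: μ₀ = (μ_n·τ_n − τ_data·x̄)/τ₀ = (-2.6274·0.341937 − 0.310881·-2.8) / 0.031056 = -0.027938/0.031056 ≈ -0.9.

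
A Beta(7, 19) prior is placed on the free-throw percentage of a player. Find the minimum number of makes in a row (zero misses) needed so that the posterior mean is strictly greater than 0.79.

k = 65

After k makes and 0 misses the posterior is Beta(7+k, 19), with mean (7+k)/(7+19+k).
Set (7+k)/(26+k) > 0.79 and solve: k > (0.79·26 − 7)/(1 − 0.79) = 64.476.
The smallest integer exceeding 64.476 is 65.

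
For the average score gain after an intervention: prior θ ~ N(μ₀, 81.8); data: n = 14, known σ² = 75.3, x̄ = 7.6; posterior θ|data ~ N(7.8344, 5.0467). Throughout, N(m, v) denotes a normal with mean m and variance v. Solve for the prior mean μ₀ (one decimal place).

With known observation variance, the Normal–Normal posterior has precision τ_n = τ₀ + n/σ² and mean μ_n = (τ₀μ₀ + (n/σ²)x̄)/τ_n.
Here τ₀ = 1/81.8 = 0.012225 and τ_data = 14/75.3 = 0.185923, so τ_n = 0.198148.
Rearranging for μ₀: μ₀ = (μ_n·τ_n − τ_data·x̄)/τ₀ = (7.8344·0.198148 − 0.185923·7.6) / 0.012225 = 0.139356/0.012225 ≈ 11.4.

μ₀ = 11.4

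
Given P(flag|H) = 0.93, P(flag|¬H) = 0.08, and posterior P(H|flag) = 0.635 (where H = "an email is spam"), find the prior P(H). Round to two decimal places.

P(H) = 0.13

Bayes' rule in odds form gives O(H|E) = O(H)·[P(E|H)/P(E|¬H)], hence O(H) = O(H|E)/LR.
Posterior odds = 0.635/(1−0.635) = 1.7397. LR = 0.93/0.08 = 11.6250.
Prior odds = 1.7397/11.6250 = 0.1497, so P(H) = 0.1497/(1+0.1497) ≈ 0.13.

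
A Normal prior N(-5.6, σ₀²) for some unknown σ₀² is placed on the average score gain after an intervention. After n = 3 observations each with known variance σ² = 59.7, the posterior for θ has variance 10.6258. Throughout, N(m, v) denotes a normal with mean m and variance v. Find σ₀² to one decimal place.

σ₀² = 22.8

Posterior precision equals prior precision plus data precision: 1/σ_n² = 1/σ₀² + n/σ².
So 1/σ₀² = 1/10.6258 − 3/59.7 = 0.094111 − 0.050251 = 0.043860.
Hence σ₀² = 1/0.043860 ≈ 22.8.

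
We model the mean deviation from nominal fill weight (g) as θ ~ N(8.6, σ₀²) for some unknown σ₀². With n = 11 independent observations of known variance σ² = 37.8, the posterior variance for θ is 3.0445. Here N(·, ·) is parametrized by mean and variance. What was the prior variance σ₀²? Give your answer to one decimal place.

For the Normal–Normal model with known σ², precisions add: τ_n = τ₀ + n/σ².
So 1/σ₀² = 1/3.0445 − 11/37.8 = 0.328461 − 0.291005 = 0.037456.
Hence σ₀² = 1/0.037456 ≈ 26.7.

σ₀² = 26.7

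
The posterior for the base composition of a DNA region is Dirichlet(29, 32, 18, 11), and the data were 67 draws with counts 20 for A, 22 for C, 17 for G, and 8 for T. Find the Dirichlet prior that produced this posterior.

For a Dirichlet(α) prior with multinomial counts c, the posterior is Dirichlet(α + c) componentwise.
Subtract each count from the matching posterior parameter: 29−20=9, 32−22=10, 18−17=1, 11−8=3.

Dirichlet(9, 10, 1, 3)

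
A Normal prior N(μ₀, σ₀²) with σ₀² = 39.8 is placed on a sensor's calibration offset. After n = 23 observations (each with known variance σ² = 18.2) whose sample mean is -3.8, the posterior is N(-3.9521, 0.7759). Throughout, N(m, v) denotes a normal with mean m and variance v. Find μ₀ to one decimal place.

The posterior mean is a precision-weighted average: μ_n = (τ₀μ₀ + τ_data·x̄)/(τ₀+τ_data), with τ₀=1/σ₀² and τ_data=n/σ².
Here τ₀ = 1/39.8 = 0.025126 and τ_data = 23/18.2 = 1.263736, so τ_n = 1.288862.
Rearranging for μ₀: μ₀ = (μ_n·τ_n − τ_data·x̄)/τ₀ = (-3.9521·1.288862 − 1.263736·-3.8) / 0.025126 = -0.291515/0.025126 ≈ -11.6.

μ₀ = -11.6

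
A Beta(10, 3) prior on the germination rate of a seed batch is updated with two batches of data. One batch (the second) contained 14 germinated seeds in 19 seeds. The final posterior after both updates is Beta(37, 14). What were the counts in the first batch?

Sequential conjugate updates are equivalent to a single update on the pooled data, so total successes = posterior α − prior α and total failures = posterior β − prior β.
Total across both batches: 37−10=27 germinated seeds, 14−3=11 non-germinating seeds.
Subtract the second batch: 27−14=13 germinated seeds and 11−5=6 non-germinating seeds.

13 germinated seeds and 6 non-germinating seeds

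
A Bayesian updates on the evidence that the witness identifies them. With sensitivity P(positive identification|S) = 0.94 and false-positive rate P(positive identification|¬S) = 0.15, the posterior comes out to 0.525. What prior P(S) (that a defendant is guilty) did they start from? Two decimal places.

P(S) = 0.15

In odds form, posterior odds = prior odds × likelihood ratio, so prior odds = posterior odds ÷ LR.
Posterior odds = 0.525/(1−0.525) = 1.1053. LR = 0.94/0.15 = 6.2667.
Prior odds = 1.1053/6.2667 = 0.1764, so P(S) = 0.1764/(1+0.1764) ≈ 0.15.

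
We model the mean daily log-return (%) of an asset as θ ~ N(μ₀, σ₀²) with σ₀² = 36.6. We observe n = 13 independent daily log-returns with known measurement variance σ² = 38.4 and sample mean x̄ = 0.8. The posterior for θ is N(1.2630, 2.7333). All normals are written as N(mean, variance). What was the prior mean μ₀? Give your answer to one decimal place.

The posterior mean is a precision-weighted average: μ_n = (τ₀μ₀ + τ_data·x̄)/(τ₀+τ_data), with τ₀=1/σ₀² and τ_data=n/σ².
Here τ₀ = 1/36.6 = 0.027322 and τ_data = 13/38.4 = 0.338542, so τ_n = 0.365864.
Rearranging for μ₀: μ₀ = (μ_n·τ_n − τ_data·x̄)/τ₀ = (1.2630·0.365864 − 0.338542·0.8) / 0.027322 = 0.191253/0.027322 ≈ 7.0.

μ₀ = 7.0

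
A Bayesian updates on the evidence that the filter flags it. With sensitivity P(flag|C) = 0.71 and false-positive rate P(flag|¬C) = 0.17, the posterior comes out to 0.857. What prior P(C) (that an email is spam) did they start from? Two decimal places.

P(C) = 0.59

In odds form, posterior odds = prior odds × likelihood ratio, so prior odds = posterior odds ÷ LR.
Posterior odds = 0.857/(1−0.857) = 5.9930. LR = 0.71/0.17 = 4.1765.
Prior odds = 5.9930/4.1765 = 1.4349, so P(C) = 1.4349/(1+1.4349) ≈ 0.59.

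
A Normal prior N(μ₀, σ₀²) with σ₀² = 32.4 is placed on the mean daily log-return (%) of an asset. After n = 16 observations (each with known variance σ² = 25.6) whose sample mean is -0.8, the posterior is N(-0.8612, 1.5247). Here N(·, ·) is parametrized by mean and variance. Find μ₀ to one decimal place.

μ₀ = -2.1

With known observation variance, the Normal–Normal posterior has precision τ_n = τ₀ + n/σ² and mean μ_n = (τ₀μ₀ + (n/σ²)x̄)/τ_n.
Here τ₀ = 1/32.4 = 0.030864 and τ_data = 16/25.6 = 0.625000, so τ_n = 0.655864.
Rearranging for μ₀: μ₀ = (μ_n·τ_n − τ_data·x̄)/τ₀ = (-0.8612·0.655864 − 0.625000·-0.8) / 0.030864 = -0.064830/0.030864 ≈ -2.1.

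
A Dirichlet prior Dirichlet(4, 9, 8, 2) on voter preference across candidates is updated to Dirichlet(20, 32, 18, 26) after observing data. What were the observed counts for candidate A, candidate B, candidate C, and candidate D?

counts (16, 23, 10, 24)

For a Dirichlet(α) prior with multinomial counts c, the posterior is Dirichlet(α + c) componentwise.
Counts are posterior − prior componentwise: 20−4=16, 32−9=23, 18−8=10, 26−2=24.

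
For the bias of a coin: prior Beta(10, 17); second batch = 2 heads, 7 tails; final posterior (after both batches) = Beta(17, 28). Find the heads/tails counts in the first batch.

Sequential conjugate updates are equivalent to a single update on the pooled data, so total successes = posterior α − prior α and total failures = posterior β − prior β.
Total across both batches: 17−10=7 heads, 28−17=11 tails.
Subtract the second batch: 7−2=5 heads and 11−7=4 tails.

5 heads and 4 tails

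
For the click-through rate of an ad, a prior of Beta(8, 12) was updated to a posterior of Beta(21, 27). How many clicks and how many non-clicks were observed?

Under Beta–binomial conjugacy the posterior parameters are (a+s, b+f).
So s = 21 − 8 = 13 and f = 27 − 12 = 15.

13 clicks and 15 non-clicks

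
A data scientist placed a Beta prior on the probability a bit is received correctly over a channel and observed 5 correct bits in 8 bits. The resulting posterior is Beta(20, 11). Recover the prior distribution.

A Beta(α, β) prior with s successes and f failures in binomial data gives a Beta(α+s, β+f) posterior.
So α = 20 − 5 = 15 and β = 11 − 3 = 8.

Beta(15, 8)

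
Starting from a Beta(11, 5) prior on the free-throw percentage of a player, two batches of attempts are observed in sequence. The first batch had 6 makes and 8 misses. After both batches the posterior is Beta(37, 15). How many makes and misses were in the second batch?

20 makes and 2 misses

Because Beta–binomial updating is additive in the counts, the combined data contributed (α_post−α_prior, β_post−β_prior) successes and failures.
Total across both batches: 37−11=26 makes, 15−5=10 misses.
Subtract the first batch: 26−6=20 makes and 10−8=2 misses.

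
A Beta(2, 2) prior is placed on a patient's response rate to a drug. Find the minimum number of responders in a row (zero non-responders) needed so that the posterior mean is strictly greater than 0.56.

k = 1

After k responders and 0 non-responders the posterior is Beta(2+k, 2), with mean (2+k)/(2+2+k).
Set (2+k)/(4+k) > 0.56 and solve: k > (0.56·4 − 2)/(1 − 0.56) = 0.545.
The smallest integer exceeding 0.545 is 1, and checking k=1: (3)/(5) = 0.6000 > 0.56.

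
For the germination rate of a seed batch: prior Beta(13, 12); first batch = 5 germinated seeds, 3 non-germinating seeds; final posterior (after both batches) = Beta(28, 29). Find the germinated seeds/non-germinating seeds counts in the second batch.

Because Beta–binomial updating is additive in the counts, the combined data contributed (α_post−α_prior, β_post−β_prior) successes and failures.
Total across both batches: 28−13=15 germinated seeds, 29−12=17 non-germinating seeds.
Subtract the first batch: 15−5=10 germinated seeds and 17−3=14 non-germinating seeds.

10 germinated seeds and 14 non-germinating seeds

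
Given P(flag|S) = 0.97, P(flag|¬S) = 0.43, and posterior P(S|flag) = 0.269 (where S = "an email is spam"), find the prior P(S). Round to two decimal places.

P(S) = 0.14

Bayes' rule in odds form gives O(S|E) = O(S)·[P(E|S)/P(E|¬S)], hence O(S) = O(S|E)/LR.
Posterior odds = 0.269/(1−0.269) = 0.3680. LR = 0.97/0.43 = 2.2558.
Prior odds = 0.3680/2.2558 = 0.1631, so P(S) = 0.1631/(1+0.1631) ≈ 0.14.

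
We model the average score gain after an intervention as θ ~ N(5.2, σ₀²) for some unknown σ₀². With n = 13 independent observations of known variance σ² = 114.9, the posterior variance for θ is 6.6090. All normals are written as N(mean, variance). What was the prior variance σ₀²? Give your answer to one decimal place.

σ₀² = 26.2

For the Normal–Normal model with known σ², precisions add: τ_n = τ₀ + n/σ².
So 1/σ₀² = 1/6.6090 − 13/114.9 = 0.151309 − 0.113142 = 0.038167.
Hence σ₀² = 1/0.038167 ≈ 26.2.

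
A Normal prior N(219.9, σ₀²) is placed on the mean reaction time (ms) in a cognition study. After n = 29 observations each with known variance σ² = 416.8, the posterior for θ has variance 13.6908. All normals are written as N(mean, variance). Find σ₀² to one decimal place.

Posterior precision equals prior precision plus data precision: 1/σ_n² = 1/σ₀² + n/σ².
So 1/σ₀² = 1/13.6908 − 29/416.8 = 0.073042 − 0.069578 = 0.003464.
Hence σ₀² = 1/0.003464 ≈ 288.7.

σ₀² = 288.7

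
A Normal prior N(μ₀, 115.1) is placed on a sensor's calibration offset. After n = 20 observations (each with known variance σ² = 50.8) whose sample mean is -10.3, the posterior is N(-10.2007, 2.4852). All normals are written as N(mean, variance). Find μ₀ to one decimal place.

μ₀ = -5.7

With known observation variance, the Normal–Normal posterior has precision τ_n = τ₀ + n/σ² and mean μ_n = (τ₀μ₀ + (n/σ²)x̄)/τ_n.
Here τ₀ = 1/115.1 = 0.008688 and τ_data = 20/50.8 = 0.393701, so τ_n = 0.402389.
Rearranging for μ₀: μ₀ = (μ_n·τ_n − τ_data·x̄)/τ₀ = (-10.2007·0.402389 − 0.393701·-10.3) / 0.008688 = -0.049529/0.008688 ≈ -5.7.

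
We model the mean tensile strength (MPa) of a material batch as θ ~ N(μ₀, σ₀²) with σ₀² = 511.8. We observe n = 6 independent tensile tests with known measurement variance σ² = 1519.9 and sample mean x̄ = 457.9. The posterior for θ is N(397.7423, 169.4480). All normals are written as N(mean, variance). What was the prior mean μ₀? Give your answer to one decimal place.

μ₀ = 276.2

The posterior mean is a precision-weighted average: μ_n = (τ₀μ₀ + τ_data·x̄)/(τ₀+τ_data), with τ₀=1/σ₀² and τ_data=n/σ².
Here τ₀ = 1/511.8 = 0.001954 and τ_data = 6/1519.9 = 0.003948, so τ_n = 0.005902.
Rearranging for μ₀: μ₀ = (μ_n·τ_n − τ_data·x̄)/τ₀ = (397.7423·0.005902 − 0.003948·457.9) / 0.001954 = 0.539686/0.001954 ≈ 276.2.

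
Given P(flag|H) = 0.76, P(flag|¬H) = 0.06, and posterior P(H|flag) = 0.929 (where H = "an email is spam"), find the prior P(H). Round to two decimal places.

P(H) = 0.51

In odds form, posterior odds = prior odds × likelihood ratio, so prior odds = posterior odds ÷ LR.
Posterior odds = 0.929/(1−0.929) = 13.0845. LR = 0.76/0.06 = 12.6667.
Prior odds = 13.0845/12.6667 = 1.0330, so P(H) = 1.0330/(1+1.0330) ≈ 0.51.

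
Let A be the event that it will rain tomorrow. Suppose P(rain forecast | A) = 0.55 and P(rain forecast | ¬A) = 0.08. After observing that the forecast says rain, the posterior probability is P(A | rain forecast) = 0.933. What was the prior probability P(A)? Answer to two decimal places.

P(A) = 0.67

In odds form, posterior odds = prior odds × likelihood ratio, so prior odds = posterior odds ÷ LR.
Posterior odds = 0.933/(1−0.933) = 13.9254. LR = 0.55/0.08 = 6.8750.
Prior odds = 13.9254/6.8750 = 2.0255, so P(A) = 2.0255/(1+2.0255) ≈ 0.67.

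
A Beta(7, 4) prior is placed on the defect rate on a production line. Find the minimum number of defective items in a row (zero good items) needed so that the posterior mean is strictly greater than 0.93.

k = 47

After k defective items and 0 good items the posterior is Beta(7+k, 4), with mean (7+k)/(7+4+k).
Set (7+k)/(11+k) > 0.93 and solve: k > (0.93·11 − 7)/(1 − 0.93) = 46.143.
The smallest integer exceeding 46.143 is 47.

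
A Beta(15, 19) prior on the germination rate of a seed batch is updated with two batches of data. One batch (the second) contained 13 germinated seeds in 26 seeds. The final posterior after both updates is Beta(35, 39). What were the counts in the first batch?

Because Beta–binomial updating is additive in the counts, the combined data contributed (α_post−α_prior, β_post−β_prior) successes and failures.
Total across both batches: 35−15=20 germinated seeds, 39−19=20 non-germinating seeds.
Subtract the second batch: 20−13=7 germinated seeds and 20−13=7 non-germinating seeds.

7 germinated seeds and 7 non-germinating seeds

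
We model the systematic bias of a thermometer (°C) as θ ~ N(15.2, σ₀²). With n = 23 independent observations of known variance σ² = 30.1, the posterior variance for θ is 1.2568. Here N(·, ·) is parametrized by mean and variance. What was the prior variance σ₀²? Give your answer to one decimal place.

For the Normal–Normal model with known σ², precisions add: τ_n = τ₀ + n/σ².
So 1/σ₀² = 1/1.2568 − 23/30.1 = 0.795672 − 0.764120 = 0.031552.
Hence σ₀² = 1/0.031552 ≈ 31.7.

σ₀² = 31.7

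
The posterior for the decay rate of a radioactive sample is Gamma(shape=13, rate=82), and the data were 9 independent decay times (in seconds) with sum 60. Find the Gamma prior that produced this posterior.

Gamma(shape=4, rate=22)

For an exponential likelihood with a Gamma(α, β) prior on the rate, n observations with total T give posterior Gamma(α+n, β+T).
So α = 13 − 9 = 4 and β = 82 − 60 = 22.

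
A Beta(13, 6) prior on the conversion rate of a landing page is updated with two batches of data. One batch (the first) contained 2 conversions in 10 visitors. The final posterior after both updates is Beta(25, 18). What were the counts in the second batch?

Because Beta–binomial updating is additive in the counts, the combined data contributed (α_post−α_prior, β_post−β_prior) successes and failures.
Total across both batches: 25−13=12 conversions, 18−6=12 bounces.
Subtract the first batch: 12−2=10 conversions and 12−8=4 bounces.

10 conversions and 4 bounces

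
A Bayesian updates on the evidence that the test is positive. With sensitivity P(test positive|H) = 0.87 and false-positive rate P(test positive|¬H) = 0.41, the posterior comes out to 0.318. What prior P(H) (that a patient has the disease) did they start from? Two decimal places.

P(H) = 0.18

Bayes' rule in odds form gives O(H|E) = O(H)·[P(E|H)/P(E|¬H)], hence O(H) = O(H|E)/LR.
Posterior odds = 0.318/(1−0.318) = 0.4663. LR = 0.87/0.41 = 2.1220.
Prior odds = 0.4663/2.1220 = 0.2197, so P(H) = 0.2197/(1+0.2197) ≈ 0.18.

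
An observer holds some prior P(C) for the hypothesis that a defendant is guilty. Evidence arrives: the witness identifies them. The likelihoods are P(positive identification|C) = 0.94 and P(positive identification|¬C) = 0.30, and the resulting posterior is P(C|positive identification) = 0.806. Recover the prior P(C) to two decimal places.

Bayes' rule in odds form gives O(C|E) = O(C)·[P(E|C)/P(E|¬C)], hence O(C) = O(C|E)/LR.
Posterior odds = 0.806/(1−0.806) = 4.1546. LR = 0.94/0.30 = 3.1333.
Prior odds = 4.1546/3.1333 = 1.3260, so P(C) = 1.3260/(1+1.3260) ≈ 0.57.

P(C) = 0.57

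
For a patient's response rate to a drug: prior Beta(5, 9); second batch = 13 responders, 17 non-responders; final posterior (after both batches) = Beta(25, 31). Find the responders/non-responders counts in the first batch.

7 responders and 5 non-responders

Sequential conjugate updates are equivalent to a single update on the pooled data, so total successes = posterior α − prior α and total failures = posterior β − prior β.
Total across both batches: 25−5=20 responders, 31−9=22 non-responders.
Subtract the second batch: 20−13=7 responders and 22−17=5 non-responders.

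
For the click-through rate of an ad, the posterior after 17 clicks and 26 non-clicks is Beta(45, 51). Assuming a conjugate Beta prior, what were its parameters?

Beta(28, 25)

Beta is conjugate to the binomial likelihood: posterior = Beta(a+s, b+f).
So a = 45 − 17 = 28 and b = 51 − 26 = 25.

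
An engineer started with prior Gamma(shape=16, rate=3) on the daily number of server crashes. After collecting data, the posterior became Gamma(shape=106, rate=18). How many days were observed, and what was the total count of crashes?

n = 15 days with total 90 crashes

A Gamma(α, β) prior (rate parametrization) on a Poisson rate with n observations summing to S gives posterior Gamma(α+S, β+n).
Matching: Σxᵢ = 106 − 16 = 90 and n = 18 − 3 = 15.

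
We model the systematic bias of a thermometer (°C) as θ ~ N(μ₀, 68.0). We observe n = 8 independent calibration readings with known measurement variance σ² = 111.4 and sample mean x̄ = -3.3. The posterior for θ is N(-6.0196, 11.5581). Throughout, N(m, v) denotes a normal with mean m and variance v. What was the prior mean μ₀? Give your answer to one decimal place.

With known observation variance, the Normal–Normal posterior has precision τ_n = τ₀ + n/σ² and mean μ_n = (τ₀μ₀ + (n/σ²)x̄)/τ_n.
Here τ₀ = 1/68.0 = 0.014706 and τ_data = 8/111.4 = 0.071813, so τ_n = 0.086519.
Rearranging for μ₀: μ₀ = (μ_n·τ_n − τ_data·x̄)/τ₀ = (-6.0196·0.086519 − 0.071813·-3.3) / 0.014706 = -0.283827/0.014706 ≈ -19.3.

μ₀ = -19.3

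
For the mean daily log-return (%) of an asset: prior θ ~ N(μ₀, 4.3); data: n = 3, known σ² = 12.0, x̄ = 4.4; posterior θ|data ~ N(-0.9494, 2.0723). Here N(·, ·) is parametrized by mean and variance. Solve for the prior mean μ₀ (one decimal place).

The posterior mean is a precision-weighted average: μ_n = (τ₀μ₀ + τ_data·x̄)/(τ₀+τ_data), with τ₀=1/σ₀² and τ_data=n/σ².
Here τ₀ = 1/4.3 = 0.232558 and τ_data = 3/12.0 = 0.250000, so τ_n = 0.482558.
Rearranging for μ₀: μ₀ = (μ_n·τ_n − τ_data·x̄)/τ₀ = (-0.9494·0.482558 − 0.250000·4.4) / 0.232558 = -1.558141/0.232558 ≈ -6.7.

μ₀ = -6.7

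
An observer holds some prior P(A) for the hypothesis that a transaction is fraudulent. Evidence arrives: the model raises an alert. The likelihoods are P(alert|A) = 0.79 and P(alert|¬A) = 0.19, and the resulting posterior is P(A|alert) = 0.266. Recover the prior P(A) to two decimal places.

P(A) = 0.08

In odds form, posterior odds = prior odds × likelihood ratio, so prior odds = posterior odds ÷ LR.
Posterior odds = 0.266/(1−0.266) = 0.3624. LR = 0.79/0.19 = 4.1579.
Prior odds = 0.3624/4.1579 = 0.0872, so P(A) = 0.0872/(1+0.0872) ≈ 0.08.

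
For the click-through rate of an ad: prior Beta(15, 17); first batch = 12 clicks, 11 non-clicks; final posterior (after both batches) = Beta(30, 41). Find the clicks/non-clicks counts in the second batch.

3 clicks and 13 non-clicks

Sequential conjugate updates are equivalent to a single update on the pooled data, so total successes = posterior α − prior α and total failures = posterior β − prior β.
Total across both batches: 30−15=15 clicks, 41−17=24 non-clicks.
Subtract the first batch: 15−12=3 clicks and 24−11=13 non-clicks.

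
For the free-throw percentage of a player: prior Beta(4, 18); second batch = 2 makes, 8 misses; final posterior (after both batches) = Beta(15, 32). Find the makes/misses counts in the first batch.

Because Beta–binomial updating is additive in the counts, the combined data contributed (α_post−α_prior, β_post−β_prior) successes and failures.
Total across both batches: 15−4=11 makes, 32−18=14 misses.
Subtract the second batch: 11−2=9 makes and 14−8=6 misses.

9 makes and 6 misses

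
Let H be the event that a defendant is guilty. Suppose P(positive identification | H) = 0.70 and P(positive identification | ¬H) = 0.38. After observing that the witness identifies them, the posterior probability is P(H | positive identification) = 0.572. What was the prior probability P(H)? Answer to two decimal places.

P(H) = 0.42

Bayes' rule in odds form gives O(H|E) = O(H)·[P(E|H)/P(E|¬H)], hence O(H) = O(H|E)/LR.
Posterior odds = 0.572/(1−0.572) = 1.3364. LR = 0.70/0.38 = 1.8421.
Prior odds = 1.3364/1.8421 = 0.7255, so P(H) = 0.7255/(1+0.7255) ≈ 0.42.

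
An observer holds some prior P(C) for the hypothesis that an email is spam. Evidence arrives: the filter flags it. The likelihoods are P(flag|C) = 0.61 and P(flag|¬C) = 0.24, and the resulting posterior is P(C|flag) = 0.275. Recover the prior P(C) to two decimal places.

P(C) = 0.13

Bayes' rule in odds form gives O(C|E) = O(C)·[P(E|C)/P(E|¬C)], hence O(C) = O(C|E)/LR.
Posterior odds = 0.275/(1−0.275) = 0.3793. LR = 0.61/0.24 = 2.5417.
Prior odds = 0.3793/2.5417 = 0.1492, so P(C) = 0.1492/(1+0.1492) ≈ 0.13.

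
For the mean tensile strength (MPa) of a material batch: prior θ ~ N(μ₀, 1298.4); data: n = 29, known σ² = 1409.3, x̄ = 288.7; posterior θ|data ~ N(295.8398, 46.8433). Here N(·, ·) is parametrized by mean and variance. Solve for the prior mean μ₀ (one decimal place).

The posterior mean is a precision-weighted average: μ_n = (τ₀μ₀ + τ_data·x̄)/(τ₀+τ_data), with τ₀=1/σ₀² and τ_data=n/σ².
Here τ₀ = 1/1298.4 = 0.000770 and τ_data = 29/1409.3 = 0.020578, so τ_n = 0.021348.
Rearranging for μ₀: μ₀ = (μ_n·τ_n − τ_data·x̄)/τ₀ = (295.8398·0.021348 − 0.020578·288.7) / 0.000770 = 0.374719/0.000770 ≈ 486.6.

μ₀ = 486.6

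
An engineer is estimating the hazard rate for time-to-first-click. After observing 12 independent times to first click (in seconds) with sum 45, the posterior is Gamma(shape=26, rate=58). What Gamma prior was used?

Gamma(shape=14, rate=13)

Gamma–exponential conjugacy: posterior shape = α + n, posterior rate = β + Σtᵢ.
So α = 26 − 12 = 14 and β = 58 − 45 = 13.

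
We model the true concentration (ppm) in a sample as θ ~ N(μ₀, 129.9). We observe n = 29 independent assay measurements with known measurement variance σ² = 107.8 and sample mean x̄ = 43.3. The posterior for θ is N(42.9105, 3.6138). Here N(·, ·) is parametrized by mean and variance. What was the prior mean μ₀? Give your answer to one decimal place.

With known observation variance, the Normal–Normal posterior has precision τ_n = τ₀ + n/σ² and mean μ_n = (τ₀μ₀ + (n/σ²)x̄)/τ_n.
Here τ₀ = 1/129.9 = 0.007698 and τ_data = 29/107.8 = 0.269017, so τ_n = 0.276715.
Rearranging for μ₀: μ₀ = (μ_n·τ_n − τ_data·x̄)/τ₀ = (42.9105·0.276715 − 0.269017·43.3) / 0.007698 = 0.225543/0.007698 ≈ 29.3.

μ₀ = 29.3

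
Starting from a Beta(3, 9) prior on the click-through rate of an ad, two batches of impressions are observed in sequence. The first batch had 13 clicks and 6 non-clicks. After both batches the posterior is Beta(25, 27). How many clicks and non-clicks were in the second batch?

Because Beta–binomial updating is additive in the counts, the combined data contributed (α_post−α_prior, β_post−β_prior) successes and failures.
Total across both batches: 25−3=22 clicks, 27−9=18 non-clicks.
Subtract the first batch: 22−13=9 clicks and 18−6=12 non-clicks.

9 clicks and 12 non-clicks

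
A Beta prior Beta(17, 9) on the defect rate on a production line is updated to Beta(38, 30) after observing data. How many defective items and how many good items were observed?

Under Beta–binomial conjugacy the posterior parameters are (α+s, β+f).
So s = 38 − 17 = 21 and f = 30 − 9 = 21.

21 defective items and 21 good items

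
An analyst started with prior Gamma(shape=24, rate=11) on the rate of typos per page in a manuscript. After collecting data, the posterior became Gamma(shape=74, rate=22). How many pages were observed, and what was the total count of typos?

Gamma–Poisson conjugacy: posterior shape = α + Σxᵢ, posterior rate = β + n.
Matching: Σxᵢ = 74 − 24 = 50 and n = 22 − 11 = 11.

n = 11 pages with total 50 typos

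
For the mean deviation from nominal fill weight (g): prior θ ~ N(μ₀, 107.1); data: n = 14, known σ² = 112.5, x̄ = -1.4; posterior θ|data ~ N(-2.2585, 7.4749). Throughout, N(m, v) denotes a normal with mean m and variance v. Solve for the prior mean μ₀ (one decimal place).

μ₀ = -13.7

The posterior mean is a precision-weighted average: μ_n = (τ₀μ₀ + τ_data·x̄)/(τ₀+τ_data), with τ₀=1/σ₀² and τ_data=n/σ².
Here τ₀ = 1/107.1 = 0.009337 and τ_data = 14/112.5 = 0.124444, so τ_n = 0.133781.
Rearranging for μ₀: μ₀ = (μ_n·τ_n − τ_data·x̄)/τ₀ = (-2.2585·0.133781 − 0.124444·-1.4) / 0.009337 = -0.127923/0.009337 ≈ -13.7.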